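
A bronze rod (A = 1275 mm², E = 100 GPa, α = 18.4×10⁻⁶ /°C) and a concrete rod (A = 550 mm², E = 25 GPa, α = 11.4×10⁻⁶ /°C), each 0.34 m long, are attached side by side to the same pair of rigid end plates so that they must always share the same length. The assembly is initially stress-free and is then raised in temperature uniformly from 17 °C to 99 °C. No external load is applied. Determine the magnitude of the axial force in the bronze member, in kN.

The bronze has the larger α, so on heating it would change length more than the concrete if both were free. The rigid plates force a common final length, so the bronze is put into compression and the concrete into tension, with equal and opposite forces P (no external load).
Setting the final lengths equal and cancelling L: (α₁ − α₂)ΔT = P/(A₁E₁) + P/(A₂E₂).
|α₁ − α₂|·ΔT = 7×10⁻⁶ × 82 = 0.000574.
1/(A₁E₁) + 1/(A₂E₂) = 1/(1275×100×10³) + 1/(550×25×10³) = 8.057×10⁻⁸ N⁻¹.
P = 0.000574 / 8.057×10⁻⁸ = 7124 N = 7.124 kN.

P ≈ 7.12 kN (compressive in the bronze)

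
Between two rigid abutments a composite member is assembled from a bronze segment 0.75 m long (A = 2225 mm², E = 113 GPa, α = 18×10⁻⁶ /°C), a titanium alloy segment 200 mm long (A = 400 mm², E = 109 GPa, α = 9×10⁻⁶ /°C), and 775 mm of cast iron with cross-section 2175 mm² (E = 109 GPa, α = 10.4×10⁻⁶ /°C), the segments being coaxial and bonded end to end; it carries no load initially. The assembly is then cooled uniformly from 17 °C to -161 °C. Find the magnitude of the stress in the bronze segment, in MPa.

σ ≈ 172 MPa (tensile)

If the supports were absent, the total length change would be Σ αᵢΔT Lᵢ = 18×10⁻⁶×178×750 + 9×10⁻⁶×178×200 + 10.4×10⁻⁶×178×775 = 4.158 mm.
Since the ends are fixed, an axial force P builds up, equal in every segment, with P · Σ Lᵢ/(AᵢEᵢ) = δ_free.
Σ Lᵢ/(AᵢEᵢ) = 750/(2225×113×10³) + 200/(400×109×10³) + 775/(2175×109×10³) = 1.084×10⁻⁵ mm/N.
So P = 4.158 / 1.084×10⁻⁵ = 383.6 kN, tensile.
σ_{bronze} = P / A = 383600 / 2225 = 172.4 MPa.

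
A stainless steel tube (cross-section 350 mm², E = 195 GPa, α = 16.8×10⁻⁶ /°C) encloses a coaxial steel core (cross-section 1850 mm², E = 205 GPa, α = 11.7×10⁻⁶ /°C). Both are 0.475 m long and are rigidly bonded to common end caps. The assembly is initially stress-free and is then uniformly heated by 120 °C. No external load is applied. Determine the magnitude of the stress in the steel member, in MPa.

σ ≈ 19.1 MPa (tensile)

Both members must finish at the same length. With the larger α, the stainless steel tends to over-expand; the plates restrain it, putting the stainless steel in compression and the steel in tension. With no external load the two internal forces are equal and opposite, magnitude P.
Compatibility of the two members (thermal + elastic change equal): (α₁ − α₂)ΔT = P·[1/(A₁E₁) + 1/(A₂E₂)].
|α₁ − α₂|·ΔT = 5.1×10⁻⁶ × 120 = 0.000612.
1/(A₁E₁) + 1/(A₂E₂) = 1/(350×195×10³) + 1/(1850×205×10³) = 1.729×10⁻⁸ N⁻¹.
So P = 0.000612 / 1.729×10⁻⁸ = 35.4 kN.
σ_{steel} = P/A₂ = 35400/1850 = 19.13 MPa, tensile.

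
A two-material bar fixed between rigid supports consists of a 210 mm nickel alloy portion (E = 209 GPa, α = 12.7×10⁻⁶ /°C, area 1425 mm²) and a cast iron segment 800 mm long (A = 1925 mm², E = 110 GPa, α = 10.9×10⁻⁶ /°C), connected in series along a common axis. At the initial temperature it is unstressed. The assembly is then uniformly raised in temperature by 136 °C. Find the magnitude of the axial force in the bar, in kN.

P ≈ 345 kN (compressive)

If the supports were absent, the total length change would be Σ αᵢΔT Lᵢ = 12.7×10⁻⁶×136×210 + 10.9×10⁻⁶×136×800 = 1.549 mm.
The rigid supports impose zero overall length change; the single axial force P common to all segments must satisfy P Σ Lᵢ/(AᵢEᵢ) = δ_free.
Σ Lᵢ/(AᵢEᵢ) = 210/(1425×209×10³) + 800/(1925×110×10³) = 4.483×10⁻⁶ mm/N.
P = 1.549 / 4.483×10⁻⁶ = 345400 N = 345.4 kN, compressive.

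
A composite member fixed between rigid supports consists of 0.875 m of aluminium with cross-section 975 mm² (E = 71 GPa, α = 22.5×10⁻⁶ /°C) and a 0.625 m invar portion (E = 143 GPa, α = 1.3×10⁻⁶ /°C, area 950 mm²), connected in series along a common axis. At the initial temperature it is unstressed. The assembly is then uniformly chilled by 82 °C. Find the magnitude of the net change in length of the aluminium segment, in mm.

Free thermal contraction of the whole bar: Σ αᵢΔT Lᵢ = 22.5×10⁻⁶×82×875 + 1.3×10⁻⁶×82×625 = 1.681 mm.
Since the ends are fixed, an axial force P builds up, equal in every segment, with P · Σ Lᵢ/(AᵢEᵢ) = δ_free.
Σ Lᵢ/(AᵢEᵢ) = 875/(975×71×10³) + 625/(950×143×10³) = 1.724×10⁻⁵ mm/N.
So P = 1.681 / 1.724×10⁻⁵ = 97.5 kN, tensile.
For the aluminium segment, free thermal change = 22.5×10⁻⁶×82×875 = 1.614 mm and elastic change from P = 97500×875/(975×71×10³) = 1.232 mm; these oppose, so the net change is 0.382 mm (segment shortens).

|ΔL| ≈ 0.382 mm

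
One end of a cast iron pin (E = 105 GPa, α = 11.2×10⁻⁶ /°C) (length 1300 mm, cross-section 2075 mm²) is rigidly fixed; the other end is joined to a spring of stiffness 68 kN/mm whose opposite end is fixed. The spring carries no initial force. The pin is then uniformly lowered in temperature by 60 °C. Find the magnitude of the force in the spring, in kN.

Free thermal contraction: δ_free = αΔT L = 11.2×10⁻⁶ × 60 × 1300 = 0.8736 mm.
With a force P in the spring, the elastic change of the pin is PL/(AE) and that of the spring is P/k; compatibility requires their sum to equal δ_free.
P [ L/(AE) + 1/k ] = δ_free → P [ 1300/(2075×105×10³) + 1/(68×10³) ] = 0.8736.
P = 0.8736 / 2.067×10⁻⁵ = 42260 N.

P ≈ 42.3 kN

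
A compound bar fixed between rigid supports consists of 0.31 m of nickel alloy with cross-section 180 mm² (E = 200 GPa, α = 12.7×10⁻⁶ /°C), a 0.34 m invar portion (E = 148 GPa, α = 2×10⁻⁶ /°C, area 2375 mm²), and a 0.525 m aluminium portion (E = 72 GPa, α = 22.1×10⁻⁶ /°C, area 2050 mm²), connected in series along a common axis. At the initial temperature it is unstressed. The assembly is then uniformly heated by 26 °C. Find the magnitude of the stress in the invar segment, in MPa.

With the walls removed the bar would change length by δ_free = Σ αᵢΔT Lᵢ = 12.7×10⁻⁶×26×310 + 2×10⁻⁶×26×340 + 22.1×10⁻⁶×26×525 = 0.4217 mm.
The walls prevent any net length change, so an axial force P (same in every segment) develops. Compatibility: P · Σ Lᵢ/(AᵢEᵢ) = δ_free.
The series flexibility is Σ Lᵢ/(AᵢEᵢ) = 310/(180×200×10³) + 340/(2375×148×10³) + 525/(2050×72×10³) = 1.314×10⁻⁵ mm/N.
P = 0.4217 / 1.314×10⁻⁵ = 32100 N = 32.1 kN, compressive.
σ_{invar} = P / A = 32100 / 2375 = 13.52 MPa.

σ ≈ 13.5 MPa (compressive)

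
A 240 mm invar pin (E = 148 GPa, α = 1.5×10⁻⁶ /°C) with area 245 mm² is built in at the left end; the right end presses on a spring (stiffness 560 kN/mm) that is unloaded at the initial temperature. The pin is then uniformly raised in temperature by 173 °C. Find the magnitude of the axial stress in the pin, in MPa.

The unrestrained thermal change is αΔT L = 1.5×10⁻⁶ × 173 × 240 = 0.06228 mm.
With a force P in the spring, the elastic change of the pin is PL/(AE) and that of the spring is P/k; compatibility requires their sum to equal δ_free.
P [ L/(AE) + 1/k ] = δ_free → P [ 240/(245×148×10³) + 1/(560×10³) ] = 0.06228.
P = 0.06228 / 8.405×10⁻⁶ = 7410 N.
σ = P/A = 7410/245 = 30.25 MPa.

σ ≈ 30.2 MPa (compressive)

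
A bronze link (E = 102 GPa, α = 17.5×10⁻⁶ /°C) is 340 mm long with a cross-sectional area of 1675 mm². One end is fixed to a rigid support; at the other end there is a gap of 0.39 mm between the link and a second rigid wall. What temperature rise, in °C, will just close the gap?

The gap closes when αΔT L = 0.39 mm, since the link is still unstressed at that instant.
ΔT = 0.39 / (17.5×10⁻⁶ × 340) = 65.55 °C.

ΔT ≈ 65.5 °C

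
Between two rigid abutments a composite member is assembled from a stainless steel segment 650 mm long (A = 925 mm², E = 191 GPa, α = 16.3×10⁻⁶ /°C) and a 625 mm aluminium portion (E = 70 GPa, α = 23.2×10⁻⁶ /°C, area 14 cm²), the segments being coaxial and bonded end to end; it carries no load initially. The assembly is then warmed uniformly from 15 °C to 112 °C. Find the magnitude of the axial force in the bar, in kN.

P ≈ 242 kN (compressive)

If the supports were absent, the total length change would be Σ αᵢΔT Lᵢ = 16.3×10⁻⁶×97×650 + 23.2×10⁻⁶×97×625 = 2.434 mm.
Since the ends are fixed, an axial force P builds up, equal in every segment, with P · Σ Lᵢ/(AᵢEᵢ) = δ_free.
Σ Lᵢ/(AᵢEᵢ) = 650/(925×191×10³) + 625/(1400×70×10³) = 1.006×10⁻⁵ mm/N.
P = 2.434 / 1.006×10⁻⁵ = 242100 N = 242.1 kN, compressive.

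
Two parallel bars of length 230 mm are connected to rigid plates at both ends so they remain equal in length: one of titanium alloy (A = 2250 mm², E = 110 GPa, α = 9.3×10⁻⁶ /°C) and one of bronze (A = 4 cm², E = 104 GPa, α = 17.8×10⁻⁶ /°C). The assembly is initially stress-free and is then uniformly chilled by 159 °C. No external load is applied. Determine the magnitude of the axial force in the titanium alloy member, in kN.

P ≈ 48.1 kN (compressive in the titanium alloy)

The bronze has the larger α, so on cooling it would change length more than the titanium alloy if both were free. The rigid plates force a common final length, so the bronze is put into tension and the titanium alloy into compression, with equal and opposite forces P (no external load).
Setting the final lengths equal and cancelling L: (α₁ − α₂)ΔT = P/(A₁E₁) + P/(A₂E₂).
|α₁ − α₂|·ΔT = 8.5×10⁻⁶ × 159 = 0.001352.
1/(A₁E₁) + 1/(A₂E₂) = 1/(2250×110×10³) + 1/(400×104×10³) = 2.808×10⁻⁸ N⁻¹.
P = 0.001352 / 2.808×10⁻⁸ = 48130 N = 48.13 kN.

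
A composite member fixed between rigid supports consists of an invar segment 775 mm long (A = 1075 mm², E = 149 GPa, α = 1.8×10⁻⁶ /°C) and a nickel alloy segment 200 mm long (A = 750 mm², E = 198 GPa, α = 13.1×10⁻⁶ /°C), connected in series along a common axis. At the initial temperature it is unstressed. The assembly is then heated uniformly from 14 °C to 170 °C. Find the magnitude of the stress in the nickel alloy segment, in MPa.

σ ≈ 135 MPa (compressive)

If the supports were absent, the total length change would be Σ αᵢΔT Lᵢ = 1.8×10⁻⁶×156×775 + 13.1×10⁻⁶×156×200 = 0.6263 mm.
The rigid supports impose zero overall length change; the single axial force P common to all segments must satisfy P Σ Lᵢ/(AᵢEᵢ) = δ_free.
The series flexibility is Σ Lᵢ/(AᵢEᵢ) = 775/(1075×149×10³) + 200/(750×198×10³) = 6.185×10⁻⁶ mm/N.
So P = 0.6263 / 6.185×10⁻⁶ = 101.3 kN, compressive.
σ_{nickel alloy} = P / A = 101300 / 750 = 135 MPa.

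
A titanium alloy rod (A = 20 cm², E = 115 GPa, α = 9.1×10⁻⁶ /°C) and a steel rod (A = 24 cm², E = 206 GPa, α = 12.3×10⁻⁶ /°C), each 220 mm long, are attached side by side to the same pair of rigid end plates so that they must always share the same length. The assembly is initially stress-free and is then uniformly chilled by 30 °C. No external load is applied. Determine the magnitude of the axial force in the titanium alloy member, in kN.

P ≈ 15.1 kN (compressive in the titanium alloy)

Equilibrium of a rigid end plate with no external load gives equal and opposite internal forces ±P in the two members. Since α_{steel} > α_{titanium alloy}, cooling drives the steel into tension and the titanium alloy into compression.
Setting the final lengths equal and cancelling L: (α₁ − α₂)ΔT = P/(A₁E₁) + P/(A₂E₂).
|α₁ − α₂|·ΔT = 3.2×10⁻⁶ × 30 = 9.6×10⁻⁵.
1/(A₁E₁) + 1/(A₂E₂) = 1/(2000×115×10³) + 1/(2400×206×10³) = 6.37×10⁻⁹ N⁻¹.
P = 9.6×10⁻⁵ / 6.37×10⁻⁹ = 15070 N = 15.07 kN.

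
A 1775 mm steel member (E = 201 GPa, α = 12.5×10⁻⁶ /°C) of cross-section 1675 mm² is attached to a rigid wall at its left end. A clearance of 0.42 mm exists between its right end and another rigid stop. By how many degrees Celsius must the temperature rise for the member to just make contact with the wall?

ΔT ≈ 18.9 °C

The gap closes when αΔT L = 0.42 mm, since the member is still unstressed at that instant.
So ΔT = g/(αL) = 0.42/(12.5×10⁻⁶ × 1775) = 18.93 °C.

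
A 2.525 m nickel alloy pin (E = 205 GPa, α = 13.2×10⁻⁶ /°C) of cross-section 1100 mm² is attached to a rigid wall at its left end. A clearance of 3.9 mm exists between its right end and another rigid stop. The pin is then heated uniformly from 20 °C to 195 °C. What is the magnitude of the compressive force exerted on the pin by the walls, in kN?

Free thermal elongation = αΔT L = 13.2×10⁻⁶ × 175 × 2525 = 5.833 mm.
This exceeds the 3.9 mm gap, so the wall pushes back. The portion of expansion that must be recovered elastically is δ_free − gap = 5.833 − 3.9 = 1.933 mm.
That suppressed elongation corresponds to σ = E·Δ/L = 205×10³ × 1.933/2525 = 156.9 MPa.
P = σA = 156.9 × 1100 = 172.6 kN.

P ≈ 173 kN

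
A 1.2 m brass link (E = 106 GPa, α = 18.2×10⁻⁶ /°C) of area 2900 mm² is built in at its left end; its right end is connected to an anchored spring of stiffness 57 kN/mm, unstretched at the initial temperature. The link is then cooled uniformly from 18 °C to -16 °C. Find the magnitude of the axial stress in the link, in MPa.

If the spring were absent the link would shorten by αΔT L = 18.2×10⁻⁶ × 34 × 1200 = 0.7426 mm.
Let P be the tensile force in the spring. The link extends elastically by PL/(AE) and the spring stretches by P/k; together these equal δ_free.
P [ L/(AE) + 1/k ] = δ_free → P [ 1200/(2900×106×10³) + 1/(57×10³) ] = 0.7426.
P = 0.7426 / 2.145×10⁻⁵ = 34620 N.
σ = P/A = 34620/2900 = 11.94 MPa.

σ ≈ 11.9 MPa (tensile)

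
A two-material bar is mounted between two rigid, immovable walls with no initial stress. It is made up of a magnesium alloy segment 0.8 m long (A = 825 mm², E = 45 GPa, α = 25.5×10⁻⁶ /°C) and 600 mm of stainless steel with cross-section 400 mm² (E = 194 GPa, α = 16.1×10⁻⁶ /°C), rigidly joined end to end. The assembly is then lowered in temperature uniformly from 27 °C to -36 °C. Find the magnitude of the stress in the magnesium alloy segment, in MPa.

σ ≈ 78.4 MPa (tensile)

If the supports were absent, the total length change would be Σ αᵢΔT Lᵢ = 25.5×10⁻⁶×63×800 + 16.1×10⁻⁶×63×600 = 1.894 mm.
The walls prevent any net length change, so an axial force P (same in every segment) develops. Compatibility: P · Σ Lᵢ/(AᵢEᵢ) = δ_free.
Σ Lᵢ/(AᵢEᵢ) = 800/(825×45×10³) + 600/(400×194×10³) = 2.928×10⁻⁵ mm/N.
P = 1.894 / 2.928×10⁻⁵ = 64680 N = 64.68 kN, tensile.
σ_{magnesium alloy} = P / A = 64680 / 825 = 78.4 MPa.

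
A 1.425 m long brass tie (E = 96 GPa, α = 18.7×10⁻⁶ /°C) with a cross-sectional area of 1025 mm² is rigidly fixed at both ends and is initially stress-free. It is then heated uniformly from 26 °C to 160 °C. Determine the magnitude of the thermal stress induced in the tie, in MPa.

σ ≈ 241 MPa (compressive)

With length fixed, the mechanical strain must cancel the thermal strain αΔT = 18.7×10⁻⁶ × 134 = 2505.8×10⁻⁶.
The stress required to suppress this strain is σ = Eε = 96×10³ × 2505.8×10⁻⁶ = 240.6 MPa, compressive since the tie is trying to expand.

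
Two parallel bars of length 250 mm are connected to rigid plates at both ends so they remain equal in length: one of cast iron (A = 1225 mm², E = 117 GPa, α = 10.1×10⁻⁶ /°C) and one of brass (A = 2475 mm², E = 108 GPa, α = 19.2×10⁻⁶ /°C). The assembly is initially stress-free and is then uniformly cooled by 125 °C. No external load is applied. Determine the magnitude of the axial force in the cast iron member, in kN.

P ≈ 106 kN (compressive in the cast iron)

Equilibrium of a rigid end plate with no external load gives equal and opposite internal forces ±P in the two members. Since α_{brass} > α_{cast iron}, cooling drives the brass into tension and the cast iron into compression.
Compatibility of the two members (thermal + elastic change equal): (α₁ − α₂)ΔT = P·[1/(A₁E₁) + 1/(A₂E₂)].
|α₁ − α₂|·ΔT = 9.1×10⁻⁶ × 125 = 0.001137.
1/(A₁E₁) + 1/(A₂E₂) = 1/(1225×117×10³) + 1/(2475×108×10³) = 1.072×10⁻⁸ N⁻¹.
P = 0.001137 / 1.072×10⁻⁸ = 106100 N = 106.1 kN.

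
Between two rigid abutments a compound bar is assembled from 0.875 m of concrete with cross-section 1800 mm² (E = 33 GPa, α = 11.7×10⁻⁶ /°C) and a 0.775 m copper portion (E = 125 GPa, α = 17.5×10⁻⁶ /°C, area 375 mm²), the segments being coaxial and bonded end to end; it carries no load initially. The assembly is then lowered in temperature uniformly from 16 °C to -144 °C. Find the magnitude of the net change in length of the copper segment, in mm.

Free thermal contraction of the whole bar: Σ αᵢΔT Lᵢ = 11.7×10⁻⁶×160×875 + 17.5×10⁻⁶×160×775 = 3.808 mm.
The rigid supports impose zero overall length change; the single axial force P common to all segments must satisfy P Σ Lᵢ/(AᵢEᵢ) = δ_free.
The series flexibility is Σ Lᵢ/(AᵢEᵢ) = 875/(1800×33×10³) + 775/(375×125×10³) = 3.126×10⁻⁵ mm/N.
P = 3.808 / 3.126×10⁻⁵ = 121800 N = 121.8 kN, tensile.
For the copper segment, free thermal change = 17.5×10⁻⁶×160×775 = 2.17 mm and elastic change from P = 121800×775/(375×125×10³) = 2.014 mm; these oppose, so the net change is 0.156 mm (segment shortens).

|ΔL| ≈ 0.156 mm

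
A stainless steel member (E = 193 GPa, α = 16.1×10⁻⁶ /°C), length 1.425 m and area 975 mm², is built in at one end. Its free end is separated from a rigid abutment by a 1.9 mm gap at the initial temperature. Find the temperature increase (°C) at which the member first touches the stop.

The gap closes when αΔT L = 1.9 mm, since the member is still unstressed at that instant.
So ΔT = g/(αL) = 1.9/(16.1×10⁻⁶ × 1425) = 82.82 °C.

ΔT ≈ 82.8 °C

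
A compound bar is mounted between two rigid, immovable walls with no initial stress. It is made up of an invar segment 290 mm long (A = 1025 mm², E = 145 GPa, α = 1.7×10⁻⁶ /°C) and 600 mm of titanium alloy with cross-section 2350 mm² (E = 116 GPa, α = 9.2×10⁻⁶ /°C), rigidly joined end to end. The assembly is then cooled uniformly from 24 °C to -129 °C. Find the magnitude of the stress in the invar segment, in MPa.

σ ≈ 216 MPa (tensile)

With the walls removed the bar would change length by δ_free = Σ αᵢΔT Lᵢ = 1.7×10⁻⁶×153×290 + 9.2×10⁻⁶×153×600 = 0.92 mm.
Since the ends are fixed, an axial force P builds up, equal in every segment, with P · Σ Lᵢ/(AᵢEᵢ) = δ_free.
Σ Lᵢ/(AᵢEᵢ) = 290/(1025×145×10³) + 600/(2350×116×10³) = 4.152×10⁻⁶ mm/N.
So P = 0.92 / 4.152×10⁻⁶ = 221.6 kN, tensile.
σ_{invar} = P / A = 221600 / 1025 = 216.2 MPa.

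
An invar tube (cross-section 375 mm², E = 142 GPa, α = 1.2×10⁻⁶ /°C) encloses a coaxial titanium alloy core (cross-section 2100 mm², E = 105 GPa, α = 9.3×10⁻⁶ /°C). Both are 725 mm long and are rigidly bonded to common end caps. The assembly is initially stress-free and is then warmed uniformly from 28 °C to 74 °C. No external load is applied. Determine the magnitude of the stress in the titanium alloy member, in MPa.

σ ≈ 7.61 MPa (compressive)

Both members must finish at the same length. With the larger α, the titanium alloy tends to over-expand; the plates restrain it, putting the titanium alloy in compression and the invar in tension. With no external load the two internal forces are equal and opposite, magnitude P.
Setting the final lengths equal and cancelling L: (α₁ − α₂)ΔT = P/(A₁E₁) + P/(A₂E₂).
|α₁ − α₂|·ΔT = 8.1×10⁻⁶ × 46 = 0.0003726.
1/(A₁E₁) + 1/(A₂E₂) = 1/(375×142×10³) + 1/(2100×105×10³) = 2.331×10⁻⁸ N⁻¹.
So P = 0.0003726 / 2.331×10⁻⁸ = 15.98 kN.
σ_{titanium alloy} = P/A₂ = 15980/2100 = 7.61 MPa, compressive.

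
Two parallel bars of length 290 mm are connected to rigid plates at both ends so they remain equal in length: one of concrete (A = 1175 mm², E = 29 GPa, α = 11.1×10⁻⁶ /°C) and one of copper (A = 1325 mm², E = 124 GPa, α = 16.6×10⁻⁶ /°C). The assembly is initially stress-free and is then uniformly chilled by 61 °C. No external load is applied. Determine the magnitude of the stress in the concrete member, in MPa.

Both members must finish at the same length. With the larger α, the copper tends to over-contract; the plates restrain it, putting the copper in tension and the concrete in compression. With no external load the two internal forces are equal and opposite, magnitude P.
Equating the net (thermal + elastic) strains gives |α₁ − α₂|·ΔT = P·[1/(A₁E₁) + 1/(A₂E₂)].
|α₁ − α₂|·ΔT = 5.5×10⁻⁶ × 61 = 0.0003355.
1/(A₁E₁) + 1/(A₂E₂) = 1/(1175×29×10³) + 1/(1325×124×10³) = 3.543×10⁻⁸ N⁻¹.
P = 0.0003355 / 3.543×10⁻⁸ = 9468 N = 9.468 kN.
σ_{concrete} = P/A₁ = 9468/1175 = 8.058 MPa, compressive.

σ ≈ 8.06 MPa (compressive)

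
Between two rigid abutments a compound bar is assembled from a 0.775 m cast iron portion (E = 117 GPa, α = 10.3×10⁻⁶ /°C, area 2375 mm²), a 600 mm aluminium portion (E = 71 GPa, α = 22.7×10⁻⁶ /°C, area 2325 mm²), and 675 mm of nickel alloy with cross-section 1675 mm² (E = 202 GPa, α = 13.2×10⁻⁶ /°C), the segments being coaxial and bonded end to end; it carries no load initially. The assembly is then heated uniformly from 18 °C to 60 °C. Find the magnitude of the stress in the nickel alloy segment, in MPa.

If the supports were absent, the total length change would be Σ αᵢΔT Lᵢ = 10.3×10⁻⁶×42×775 + 22.7×10⁻⁶×42×600 + 13.2×10⁻⁶×42×675 = 1.282 mm.
The walls prevent any net length change, so an axial force P (same in every segment) develops. Compatibility: P · Σ Lᵢ/(AᵢEᵢ) = δ_free.
The series flexibility is Σ Lᵢ/(AᵢEᵢ) = 775/(2375×117×10³) + 600/(2325×71×10³) + 675/(1675×202×10³) = 8.419×10⁻⁶ mm/N.
P = 1.282 / 8.419×10⁻⁶ = 152200 N = 152.2 kN, compressive.
σ_{nickel alloy} = P / A = 152200 / 1675 = 90.88 MPa.

σ ≈ 90.9 MPa (compressive)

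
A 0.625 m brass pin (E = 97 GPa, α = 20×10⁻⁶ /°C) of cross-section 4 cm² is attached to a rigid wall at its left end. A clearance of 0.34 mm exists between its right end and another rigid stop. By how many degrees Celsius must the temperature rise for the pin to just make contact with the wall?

ΔT ≈ 27.2 °C

The gap closes when αΔT L = 0.34 mm, since the pin is still unstressed at that instant.
ΔT = 0.34 / (20×10⁻⁶ × 625) = 27.2 °C.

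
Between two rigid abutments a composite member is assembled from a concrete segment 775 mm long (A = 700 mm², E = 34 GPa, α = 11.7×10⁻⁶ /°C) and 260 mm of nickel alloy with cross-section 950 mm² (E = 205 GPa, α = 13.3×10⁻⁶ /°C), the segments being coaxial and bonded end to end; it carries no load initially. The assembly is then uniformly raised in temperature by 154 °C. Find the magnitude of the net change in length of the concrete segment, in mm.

|ΔL| ≈ 0.457 mm

If the supports were absent, the total length change would be Σ αᵢΔT Lᵢ = 11.7×10⁻⁶×154×775 + 13.3×10⁻⁶×154×260 = 1.929 mm.
Since the ends are fixed, an axial force P builds up, equal in every segment, with P · Σ Lᵢ/(AᵢEᵢ) = δ_free.
Σ Lᵢ/(AᵢEᵢ) = 775/(700×34×10³) + 260/(950×205×10³) = 3.39×10⁻⁵ mm/N.
Hence P = δ_free / Σ(L/AE) = 1.929/3.39×10⁻⁵ = 56.9 kN (compressive).
For the concrete segment, free thermal change = 11.7×10⁻⁶×154×775 = 1.396 mm and elastic change from P = 56900×775/(700×34×10³) = 1.853 mm; these oppose, so the net change is 0.457 mm (segment shortens).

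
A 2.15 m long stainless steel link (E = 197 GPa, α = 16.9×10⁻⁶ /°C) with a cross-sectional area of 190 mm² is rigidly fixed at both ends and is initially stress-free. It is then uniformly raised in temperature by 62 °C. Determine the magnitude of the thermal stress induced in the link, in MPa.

With length fixed, the mechanical strain must cancel the thermal strain αΔT = 16.9×10⁻⁶ × 62 = 1047.8×10⁻⁶.
The stress required to suppress this strain is σ = Eε = 197×10³ × 1047.8×10⁻⁶ = 206.4 MPa, compressive since the link is trying to expand.

σ ≈ 206 MPa (compressive)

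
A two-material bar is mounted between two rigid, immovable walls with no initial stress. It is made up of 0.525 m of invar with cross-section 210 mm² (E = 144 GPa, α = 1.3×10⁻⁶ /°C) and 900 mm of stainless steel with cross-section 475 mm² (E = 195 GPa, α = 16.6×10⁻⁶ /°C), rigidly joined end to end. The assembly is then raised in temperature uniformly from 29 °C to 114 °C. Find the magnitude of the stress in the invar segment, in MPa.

σ ≈ 234 MPa (compressive)

With the walls removed the bar would change length by δ_free = Σ αᵢΔT Lᵢ = 1.3×10⁻⁶×85×525 + 16.6×10⁻⁶×85×900 = 1.328 mm.
Since the ends are fixed, an axial force P builds up, equal in every segment, with P · Σ Lᵢ/(AᵢEᵢ) = δ_free.
Σ Lᵢ/(AᵢEᵢ) = 525/(210×144×10³) + 900/(475×195×10³) = 2.708×10⁻⁵ mm/N.
So P = 1.328 / 2.708×10⁻⁵ = 49.04 kN, compressive.
σ_{invar} = P / A = 49040 / 210 = 233.5 MPa.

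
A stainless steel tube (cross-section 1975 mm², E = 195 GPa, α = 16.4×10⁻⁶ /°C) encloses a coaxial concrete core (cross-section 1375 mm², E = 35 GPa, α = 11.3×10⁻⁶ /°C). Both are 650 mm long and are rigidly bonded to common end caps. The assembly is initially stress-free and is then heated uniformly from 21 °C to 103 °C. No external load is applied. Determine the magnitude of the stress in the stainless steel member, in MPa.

σ ≈ 9.06 MPa (compressive)

Equilibrium of a rigid end plate with no external load gives equal and opposite internal forces ±P in the two members. Since α_{stainless steel} > α_{concrete}, heating drives the stainless steel into compression and the concrete into tension.
Compatibility of the two members (thermal + elastic change equal): (α₁ − α₂)ΔT = P·[1/(A₁E₁) + 1/(A₂E₂)].
|α₁ − α₂|·ΔT = 5.1×10⁻⁶ × 82 = 0.0004182.
1/(A₁E₁) + 1/(A₂E₂) = 1/(1975×195×10³) + 1/(1375×35×10³) = 2.338×10⁻⁸ N⁻¹.
P = 0.0004182 / 2.338×10⁻⁸ = 17890 N = 17.89 kN.
σ_{stainless steel} = P/A₁ = 17890/1975 = 9.058 MPa, compressive.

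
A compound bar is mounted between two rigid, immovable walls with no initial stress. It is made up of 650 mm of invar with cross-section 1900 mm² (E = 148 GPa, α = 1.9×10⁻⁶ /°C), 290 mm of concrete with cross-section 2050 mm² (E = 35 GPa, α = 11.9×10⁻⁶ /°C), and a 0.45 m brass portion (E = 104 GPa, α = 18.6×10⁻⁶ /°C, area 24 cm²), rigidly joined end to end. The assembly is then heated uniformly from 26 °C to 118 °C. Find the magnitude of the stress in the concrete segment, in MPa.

With the walls removed the bar would change length by δ_free = Σ αᵢΔT Lᵢ = 1.9×10⁻⁶×92×650 + 11.9×10⁻⁶×92×290 + 18.6×10⁻⁶×92×450 = 1.201 mm.
The rigid supports impose zero overall length change; the single axial force P common to all segments must satisfy P Σ Lᵢ/(AᵢEᵢ) = δ_free.
The series flexibility is Σ Lᵢ/(AᵢEᵢ) = 650/(1900×148×10³) + 290/(2050×35×10³) + 450/(2400×104×10³) = 8.156×10⁻⁶ mm/N.
P = 1.201 / 8.156×10⁻⁶ = 147300 N = 147.3 kN, compressive.
σ_{concrete} = P / A = 147300 / 2050 = 71.84 MPa.

σ ≈ 71.8 MPa (compressive)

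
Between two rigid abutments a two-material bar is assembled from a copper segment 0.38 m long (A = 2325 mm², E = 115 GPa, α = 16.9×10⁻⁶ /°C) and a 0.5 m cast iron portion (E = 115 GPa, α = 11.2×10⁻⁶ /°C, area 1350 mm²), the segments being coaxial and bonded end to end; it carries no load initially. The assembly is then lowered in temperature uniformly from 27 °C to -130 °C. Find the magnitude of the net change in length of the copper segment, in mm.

|ΔL| ≈ 0.43 mm

Free thermal contraction of the whole bar: Σ αᵢΔT Lᵢ = 16.9×10⁻⁶×157×380 + 11.2×10⁻⁶×157×500 = 1.887 mm.
The walls prevent any net length change, so an axial force P (same in every segment) develops. Compatibility: P · Σ Lᵢ/(AᵢEᵢ) = δ_free.
The series flexibility is Σ Lᵢ/(AᵢEᵢ) = 380/(2325×115×10³) + 500/(1350×115×10³) = 4.642×10⁻⁶ mm/N.
P = 1.887 / 4.642×10⁻⁶ = 406600 N = 406.6 kN, tensile.
For the copper segment, free thermal change = 16.9×10⁻⁶×157×380 = 1.008 mm and elastic change from P = 406600×380/(2325×115×10³) = 0.5779 mm; these oppose, so the net change is 0.43 mm (segment shortens).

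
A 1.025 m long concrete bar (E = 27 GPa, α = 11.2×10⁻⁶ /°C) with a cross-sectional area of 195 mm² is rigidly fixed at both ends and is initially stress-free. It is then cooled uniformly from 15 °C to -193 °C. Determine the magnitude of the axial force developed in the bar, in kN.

P ≈ 12.3 kN (tensile)

Full restraint means ε = 0, so the stress is σ = EαΔT = 27×10³ × 11.2×10⁻⁶ × 208 = 62.9 MPa.
P = AEαΔT = 195 × 27×10³ × 11.2×10⁻⁶ × 208 = 12.27 kN (tensile).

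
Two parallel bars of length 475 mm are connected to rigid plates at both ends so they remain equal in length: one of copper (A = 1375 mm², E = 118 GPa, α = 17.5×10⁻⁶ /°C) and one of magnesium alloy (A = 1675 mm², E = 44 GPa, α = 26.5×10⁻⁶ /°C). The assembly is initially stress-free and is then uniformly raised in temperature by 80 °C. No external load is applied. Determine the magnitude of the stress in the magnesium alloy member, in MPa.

σ ≈ 21.8 MPa (compressive)

Both members must finish at the same length. With the larger α, the magnesium alloy tends to over-expand; the plates restrain it, putting the magnesium alloy in compression and the copper in tension. With no external load the two internal forces are equal and opposite, magnitude P.
Compatibility of the two members (thermal + elastic change equal): (α₁ − α₂)ΔT = P·[1/(A₁E₁) + 1/(A₂E₂)].
|α₁ − α₂|·ΔT = 9×10⁻⁶ × 80 = 0.00072.
1/(A₁E₁) + 1/(A₂E₂) = 1/(1375×118×10³) + 1/(1675×44×10³) = 1.973×10⁻⁸ N⁻¹.
So P = 0.00072 / 1.973×10⁻⁸ = 36.49 kN.
σ_{magnesium alloy} = P/A₂ = 36490/1675 = 21.78 MPa, compressive.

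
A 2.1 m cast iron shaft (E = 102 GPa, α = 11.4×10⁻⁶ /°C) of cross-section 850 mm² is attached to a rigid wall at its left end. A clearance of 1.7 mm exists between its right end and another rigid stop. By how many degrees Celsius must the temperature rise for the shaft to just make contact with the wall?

The gap closes when αΔT L = 1.7 mm, since the shaft is still unstressed at that instant.
So ΔT = g/(αL) = 1.7/(11.4×10⁻⁶ × 2100) = 71.01 °C.

ΔT ≈ 71 °C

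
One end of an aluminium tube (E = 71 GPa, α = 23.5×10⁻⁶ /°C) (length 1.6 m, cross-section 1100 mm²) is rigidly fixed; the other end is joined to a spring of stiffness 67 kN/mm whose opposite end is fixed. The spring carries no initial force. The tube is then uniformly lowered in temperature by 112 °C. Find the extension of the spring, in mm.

Free thermal contraction: δ_free = αΔT L = 23.5×10⁻⁶ × 112 × 1600 = 4.211 mm.
With a force P in the spring, the elastic change of the tube is PL/(AE) and that of the spring is P/k; compatibility requires their sum to equal δ_free.
So P = δ_free / [L/(AE) + 1/k] = 4.211 / [ 1600/(1100×71×10³) + 1/(67×10³) ].
P = 4.211 / 3.541×10⁻⁵ = 118900 N.
Spring extension = P/k = 118900/(67×10³) = 1.775 mm.

δ ≈ 1.77 mm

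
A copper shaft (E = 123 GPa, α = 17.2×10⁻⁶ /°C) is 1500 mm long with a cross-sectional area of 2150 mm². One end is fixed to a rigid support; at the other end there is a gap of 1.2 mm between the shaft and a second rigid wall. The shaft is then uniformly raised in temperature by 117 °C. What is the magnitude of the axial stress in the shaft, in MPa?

σ ≈ 149 MPa (compressive)

Free thermal elongation = αΔT L = 17.2×10⁻⁶ × 117 × 1500 = 3.019 mm.
This exceeds the 1.2 mm gap, so the wall pushes back. The portion of expansion that must be recovered elastically is δ_free − gap = 3.019 − 1.2 = 1.819 mm.
So σ = E(δ_free − g)/L = 123×10³ × 1.819/1500 = 149.1 MPa.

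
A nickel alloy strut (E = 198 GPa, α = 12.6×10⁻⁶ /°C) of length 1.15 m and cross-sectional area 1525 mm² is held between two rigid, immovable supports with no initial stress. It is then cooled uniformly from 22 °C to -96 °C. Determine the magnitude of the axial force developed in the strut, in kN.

Full restraint means ε = 0, so the stress is σ = EαΔT = 198×10³ × 12.6×10⁻⁶ × 118 = 294.4 MPa.
Axial force P = σA = 294.4 × 1525 = 448900 N = 448.9 kN, tensile.

P ≈ 449 kN (tensile)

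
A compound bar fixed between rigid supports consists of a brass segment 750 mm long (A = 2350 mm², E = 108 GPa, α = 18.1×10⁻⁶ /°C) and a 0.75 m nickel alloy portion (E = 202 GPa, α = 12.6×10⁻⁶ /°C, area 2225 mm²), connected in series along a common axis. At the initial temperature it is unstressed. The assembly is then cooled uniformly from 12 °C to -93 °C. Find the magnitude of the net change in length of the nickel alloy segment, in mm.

With the walls removed the bar would change length by δ_free = Σ αᵢΔT Lᵢ = 18.1×10⁻⁶×105×750 + 12.6×10⁻⁶×105×750 = 2.418 mm.
The walls prevent any net length change, so an axial force P (same in every segment) develops. Compatibility: P · Σ Lᵢ/(AᵢEᵢ) = δ_free.
The series flexibility is Σ Lᵢ/(AᵢEᵢ) = 750/(2350×108×10³) + 750/(2225×202×10³) = 4.624×10⁻⁶ mm/N.
P = 2.418 / 4.624×10⁻⁶ = 522900 N = 522.9 kN, tensile.
For the nickel alloy segment, free thermal change = 12.6×10⁻⁶×105×750 = 0.9922 mm and elastic change from P = 522900×750/(2225×202×10³) = 0.8725 mm; these oppose, so the net change is 0.12 mm (segment shortens).

|ΔL| ≈ 0.12 mm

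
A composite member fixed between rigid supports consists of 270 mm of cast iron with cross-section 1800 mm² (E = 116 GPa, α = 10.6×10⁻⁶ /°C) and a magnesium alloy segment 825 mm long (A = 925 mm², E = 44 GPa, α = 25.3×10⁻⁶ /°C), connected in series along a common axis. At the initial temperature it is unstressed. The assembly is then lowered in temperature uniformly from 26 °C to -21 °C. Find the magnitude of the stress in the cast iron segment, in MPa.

Free thermal contraction of the whole bar: Σ αᵢΔT Lᵢ = 10.6×10⁻⁶×47×270 + 25.3×10⁻⁶×47×825 = 1.116 mm.
The rigid supports impose zero overall length change; the single axial force P common to all segments must satisfy P Σ Lᵢ/(AᵢEᵢ) = δ_free.
Σ Lᵢ/(AᵢEᵢ) = 270/(1800×116×10³) + 825/(925×44×10³) = 2.156×10⁻⁵ mm/N.
Hence P = δ_free / Σ(L/AE) = 1.116/2.156×10⁻⁵ = 51.73 kN (tensile).
σ_{cast iron} = P / A = 51730 / 1800 = 28.74 MPa.

σ ≈ 28.7 MPa (tensile)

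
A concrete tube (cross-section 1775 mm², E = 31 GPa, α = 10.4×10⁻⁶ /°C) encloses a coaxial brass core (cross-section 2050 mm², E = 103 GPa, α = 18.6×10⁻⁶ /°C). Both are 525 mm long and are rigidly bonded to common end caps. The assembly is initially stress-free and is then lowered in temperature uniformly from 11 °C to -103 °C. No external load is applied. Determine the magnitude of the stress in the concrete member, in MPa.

σ ≈ 23 MPa (compressive)

Both members must finish at the same length. With the larger α, the brass tends to over-contract; the plates restrain it, putting the brass in tension and the concrete in compression. With no external load the two internal forces are equal and opposite, magnitude P.
Equating the net (thermal + elastic) strains gives |α₁ − α₂|·ΔT = P·[1/(A₁E₁) + 1/(A₂E₂)].
|α₁ − α₂|·ΔT = 8.2×10⁻⁶ × 114 = 0.0009348.
1/(A₁E₁) + 1/(A₂E₂) = 1/(1775×31×10³) + 1/(2050×103×10³) = 2.291×10⁻⁸ N⁻¹.
P = 0.0009348 / 2.291×10⁻⁸ = 40800 N = 40.8 kN.
σ_{concrete} = P/A₁ = 40800/1775 = 22.99 MPa, compressive.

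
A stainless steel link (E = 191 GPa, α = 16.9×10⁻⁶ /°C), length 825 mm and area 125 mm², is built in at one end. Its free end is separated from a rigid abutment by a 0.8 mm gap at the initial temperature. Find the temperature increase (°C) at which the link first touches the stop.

The gap closes when αΔT L = 0.8 mm, since the link is still unstressed at that instant.
So ΔT = g/(αL) = 0.8/(16.9×10⁻⁶ × 825) = 57.38 °C.

ΔT ≈ 57.4 °C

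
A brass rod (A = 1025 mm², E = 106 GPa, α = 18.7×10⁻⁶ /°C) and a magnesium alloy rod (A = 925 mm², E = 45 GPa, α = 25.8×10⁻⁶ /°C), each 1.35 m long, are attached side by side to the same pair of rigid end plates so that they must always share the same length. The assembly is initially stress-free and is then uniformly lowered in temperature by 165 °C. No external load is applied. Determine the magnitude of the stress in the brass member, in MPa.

σ ≈ 34.4 MPa (compressive)

Both members must finish at the same length. With the larger α, the magnesium alloy tends to over-contract; the plates restrain it, putting the magnesium alloy in tension and the brass in compression. With no external load the two internal forces are equal and opposite, magnitude P.
Setting the final lengths equal and cancelling L: (α₁ − α₂)ΔT = P/(A₁E₁) + P/(A₂E₂).
|α₁ − α₂|·ΔT = 7.1×10⁻⁶ × 165 = 0.001172.
1/(A₁E₁) + 1/(A₂E₂) = 1/(1025×106×10³) + 1/(925×45×10³) = 3.323×10⁻⁸ N⁻¹.
P = 0.001172 / 3.323×10⁻⁸ = 35260 N = 35.26 kN.
σ_{brass} = P/A₁ = 35260/1025 = 34.4 MPa, compressive.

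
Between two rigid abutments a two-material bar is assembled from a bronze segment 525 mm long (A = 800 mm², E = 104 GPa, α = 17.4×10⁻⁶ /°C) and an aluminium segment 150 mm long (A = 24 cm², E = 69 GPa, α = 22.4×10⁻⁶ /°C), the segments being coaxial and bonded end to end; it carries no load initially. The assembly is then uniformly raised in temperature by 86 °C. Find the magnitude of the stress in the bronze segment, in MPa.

If the supports were absent, the total length change would be Σ αᵢΔT Lᵢ = 17.4×10⁻⁶×86×525 + 22.4×10⁻⁶×86×150 = 1.075 mm.
The rigid supports impose zero overall length change; the single axial force P common to all segments must satisfy P Σ Lᵢ/(AᵢEᵢ) = δ_free.
Σ Lᵢ/(AᵢEᵢ) = 525/(800×104×10³) + 150/(2400×69×10³) = 7.216×10⁻⁶ mm/N.
Hence P = δ_free / Σ(L/AE) = 1.075/7.216×10⁻⁶ = 148.9 kN (compressive).
σ_{bronze} = P / A = 148900 / 800 = 186.1 MPa.

σ ≈ 186 MPa (compressive)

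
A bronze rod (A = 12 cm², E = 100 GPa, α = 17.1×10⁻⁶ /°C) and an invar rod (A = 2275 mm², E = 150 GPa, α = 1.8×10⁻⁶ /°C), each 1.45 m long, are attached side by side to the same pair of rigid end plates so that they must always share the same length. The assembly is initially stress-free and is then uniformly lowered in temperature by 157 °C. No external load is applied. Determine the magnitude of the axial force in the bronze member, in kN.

Equilibrium of a rigid end plate with no external load gives equal and opposite internal forces ±P in the two members. Since α_{bronze} > α_{invar}, cooling drives the bronze into tension and the invar into compression.
Equating the net (thermal + elastic) strains gives |α₁ − α₂|·ΔT = P·[1/(A₁E₁) + 1/(A₂E₂)].
|α₁ − α₂|·ΔT = 15.3×10⁻⁶ × 157 = 0.002402.
1/(A₁E₁) + 1/(A₂E₂) = 1/(1200×100×10³) + 1/(2275×150×10³) = 1.126×10⁻⁸ N⁻¹.
So P = 0.002402 / 1.126×10⁻⁸ = 213.3 kN.

P ≈ 213 kN (tensile in the bronze)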